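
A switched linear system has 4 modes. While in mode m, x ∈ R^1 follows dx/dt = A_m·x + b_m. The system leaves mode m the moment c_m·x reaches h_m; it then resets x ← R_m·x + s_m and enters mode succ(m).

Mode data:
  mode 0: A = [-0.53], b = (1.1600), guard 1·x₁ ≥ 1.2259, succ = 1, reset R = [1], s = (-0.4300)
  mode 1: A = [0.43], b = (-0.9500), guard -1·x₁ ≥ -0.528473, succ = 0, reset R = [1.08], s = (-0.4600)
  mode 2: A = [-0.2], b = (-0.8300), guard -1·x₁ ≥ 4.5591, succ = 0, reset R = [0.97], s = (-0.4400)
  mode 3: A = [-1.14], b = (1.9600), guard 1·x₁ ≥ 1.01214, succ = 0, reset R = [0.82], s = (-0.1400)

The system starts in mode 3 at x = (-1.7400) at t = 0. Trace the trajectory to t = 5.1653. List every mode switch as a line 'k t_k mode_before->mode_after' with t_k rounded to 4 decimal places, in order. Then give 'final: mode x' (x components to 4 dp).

Mode 3: guard c·x = 1.0121 hit at Δt = 1.3926 (t = 1.3926), x⁻ = (1.0121) → reset → x⁺ = (0.6900), jump to mode 0
Mode 0: guard c·x = 1.2259 hit at Δt = 0.8350 (t = 2.2276), x⁻ = (1.2259) → reset → x⁺ = (0.7959), jump to mode 1
Mode 1: guard c·x = -0.5285 hit at Δt = 0.4030 (t = 2.6306), x⁻ = (0.5285) → reset → x⁺ = (0.1108), jump to mode 0
Mode 0: guard c·x = 1.2259 hit at Δt = 1.4515 (t = 4.0821), x⁻ = (1.2259) → reset → x⁺ = (0.7959), jump to mode 1
Mode 1: guard c·x = -0.5285 hit at Δt = 0.4030 (t = 4.4851), x⁻ = (0.5285) → reset → x⁺ = (0.1108), jump to mode 0
Mode 0: flow for 0.6802 to horizon, guard not reached → x = (0.7397)

1 1.3926 3->0
2 2.2276 0->1
3 2.6306 1->0
4 4.0821 0->1
5 4.4851 1->0
final: 0 0.7397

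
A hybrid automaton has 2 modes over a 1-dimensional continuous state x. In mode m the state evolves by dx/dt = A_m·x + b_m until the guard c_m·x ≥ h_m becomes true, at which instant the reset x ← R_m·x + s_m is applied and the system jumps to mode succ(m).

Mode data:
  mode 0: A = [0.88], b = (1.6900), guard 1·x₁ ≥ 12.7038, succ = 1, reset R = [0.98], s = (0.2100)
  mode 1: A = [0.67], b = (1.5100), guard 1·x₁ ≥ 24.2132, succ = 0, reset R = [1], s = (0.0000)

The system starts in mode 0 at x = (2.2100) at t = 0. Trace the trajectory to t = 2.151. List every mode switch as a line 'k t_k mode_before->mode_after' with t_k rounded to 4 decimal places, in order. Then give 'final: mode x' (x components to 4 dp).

1 1.4367 0->1
final: 1 21.8134

Mode 0: guard c·x = 12.7038 hit at Δt = 1.4367 (t = 1.4367), x⁻ = (12.7038) → reset → x⁺ = (12.6597), jump to mode 1
Mode 1: flow for 0.7143 to horizon, guard not reached → x = (21.8134)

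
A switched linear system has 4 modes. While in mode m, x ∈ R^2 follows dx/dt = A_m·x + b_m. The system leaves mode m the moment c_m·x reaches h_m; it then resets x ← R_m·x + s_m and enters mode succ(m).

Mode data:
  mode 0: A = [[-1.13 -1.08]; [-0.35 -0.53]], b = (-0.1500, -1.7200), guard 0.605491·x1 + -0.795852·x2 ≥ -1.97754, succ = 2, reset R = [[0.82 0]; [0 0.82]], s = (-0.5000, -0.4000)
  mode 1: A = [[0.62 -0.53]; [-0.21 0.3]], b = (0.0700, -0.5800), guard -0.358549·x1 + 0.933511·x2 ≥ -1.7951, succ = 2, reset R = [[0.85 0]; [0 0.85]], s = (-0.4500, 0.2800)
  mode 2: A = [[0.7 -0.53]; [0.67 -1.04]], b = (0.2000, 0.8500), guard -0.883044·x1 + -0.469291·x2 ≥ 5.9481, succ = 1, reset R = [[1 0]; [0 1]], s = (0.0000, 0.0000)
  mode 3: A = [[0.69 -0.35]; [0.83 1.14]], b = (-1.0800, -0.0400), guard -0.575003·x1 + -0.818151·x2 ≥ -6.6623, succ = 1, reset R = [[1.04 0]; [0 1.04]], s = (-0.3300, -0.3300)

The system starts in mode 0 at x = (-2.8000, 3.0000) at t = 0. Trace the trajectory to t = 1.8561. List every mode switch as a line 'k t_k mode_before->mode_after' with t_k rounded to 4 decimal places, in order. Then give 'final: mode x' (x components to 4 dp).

Mode 0: guard c·x = -1.9775 hit at Δt = 1.1263 (t = 1.1263), x⁻ = (-2.0375, 0.9347) → reset → x⁺ = (-2.1707, 0.3664), jump to mode 2
Mode 2: flow for 0.7298 to horizon, guard not reached → x = (-3.4443, -0.3727)

1 1.1263 0->2
final: 2 -3.4443 -0.3727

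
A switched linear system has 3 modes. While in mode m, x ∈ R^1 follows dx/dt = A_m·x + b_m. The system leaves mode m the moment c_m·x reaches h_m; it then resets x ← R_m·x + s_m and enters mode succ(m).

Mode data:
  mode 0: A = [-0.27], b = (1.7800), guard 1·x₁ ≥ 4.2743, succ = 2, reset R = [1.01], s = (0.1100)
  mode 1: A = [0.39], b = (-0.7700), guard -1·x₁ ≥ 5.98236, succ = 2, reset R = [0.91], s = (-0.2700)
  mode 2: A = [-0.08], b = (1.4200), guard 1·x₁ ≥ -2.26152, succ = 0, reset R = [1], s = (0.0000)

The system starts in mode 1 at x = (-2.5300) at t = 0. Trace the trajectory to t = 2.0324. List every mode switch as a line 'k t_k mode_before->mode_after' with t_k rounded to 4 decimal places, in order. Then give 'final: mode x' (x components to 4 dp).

Mode 1: guard c·x = 5.9824 hit at Δt = 1.4589 (t = 1.4589), x⁻ = (-5.9824) → reset → x⁺ = (-5.7139), jump to mode 2
Mode 2: flow for 0.5735 to horizon, guard not reached → x = (-4.6617)

1 1.4589 1->2
final: 2 -4.6617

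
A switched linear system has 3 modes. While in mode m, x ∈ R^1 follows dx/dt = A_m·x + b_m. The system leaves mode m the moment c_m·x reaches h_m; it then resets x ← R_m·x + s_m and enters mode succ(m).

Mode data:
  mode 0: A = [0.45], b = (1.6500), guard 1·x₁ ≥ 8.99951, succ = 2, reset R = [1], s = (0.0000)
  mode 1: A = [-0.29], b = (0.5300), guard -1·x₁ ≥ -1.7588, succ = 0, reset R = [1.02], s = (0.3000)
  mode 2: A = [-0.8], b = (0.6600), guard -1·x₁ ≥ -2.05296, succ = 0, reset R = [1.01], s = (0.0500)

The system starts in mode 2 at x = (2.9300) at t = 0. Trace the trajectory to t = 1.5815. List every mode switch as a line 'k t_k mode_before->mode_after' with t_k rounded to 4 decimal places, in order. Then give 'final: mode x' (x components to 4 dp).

Mode 2: guard c·x = -2.0530 hit at Δt = 0.6737 (t = 0.6737), x⁻ = (2.0530) → reset → x⁺ = (2.1235), jump to mode 0
Mode 0: flow for 0.9078 to horizon, guard not reached → x = (5.0450)

1 0.6737 2->0
final: 0 5.0450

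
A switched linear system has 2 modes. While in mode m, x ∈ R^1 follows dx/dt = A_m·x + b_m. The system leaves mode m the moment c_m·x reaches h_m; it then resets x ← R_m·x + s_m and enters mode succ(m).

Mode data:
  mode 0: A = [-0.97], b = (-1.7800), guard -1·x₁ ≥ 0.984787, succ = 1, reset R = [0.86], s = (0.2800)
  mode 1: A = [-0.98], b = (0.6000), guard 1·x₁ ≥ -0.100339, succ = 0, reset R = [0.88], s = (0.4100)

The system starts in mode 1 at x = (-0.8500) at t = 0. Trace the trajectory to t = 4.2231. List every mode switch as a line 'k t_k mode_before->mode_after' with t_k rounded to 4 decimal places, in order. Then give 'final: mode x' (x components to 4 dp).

Mode 1: guard c·x = -0.1003 hit at Δt = 0.7335 (t = 0.7335), x⁻ = (-0.1003) → reset → x⁺ = (0.3217), jump to mode 0
Mode 0: guard c·x = 0.9848 hit at Δt = 0.9596 (t = 1.6931), x⁻ = (-0.9848) → reset → x⁺ = (-0.5669), jump to mode 1
Mode 1: guard c·x = -0.1003 hit at Δt = 0.5139 (t = 2.2070), x⁻ = (-0.1003) → reset → x⁺ = (0.3217), jump to mode 0
Mode 0: guard c·x = 0.9848 hit at Δt = 0.9596 (t = 3.1666), x⁻ = (-0.9848) → reset → x⁺ = (-0.5669), jump to mode 1
Mode 1: guard c·x = -0.1003 hit at Δt = 0.5139 (t = 3.6806), x⁻ = (-0.1003) → reset → x⁺ = (0.3217), jump to mode 0
Mode 0: flow for 0.5425 to horizon, guard not reached → x = (-0.5608)

1 0.7335 1->0
2 1.6931 0->1
3 2.2070 1->0
4 3.1666 0->1
5 3.6806 1->0
final: 0 -0.5608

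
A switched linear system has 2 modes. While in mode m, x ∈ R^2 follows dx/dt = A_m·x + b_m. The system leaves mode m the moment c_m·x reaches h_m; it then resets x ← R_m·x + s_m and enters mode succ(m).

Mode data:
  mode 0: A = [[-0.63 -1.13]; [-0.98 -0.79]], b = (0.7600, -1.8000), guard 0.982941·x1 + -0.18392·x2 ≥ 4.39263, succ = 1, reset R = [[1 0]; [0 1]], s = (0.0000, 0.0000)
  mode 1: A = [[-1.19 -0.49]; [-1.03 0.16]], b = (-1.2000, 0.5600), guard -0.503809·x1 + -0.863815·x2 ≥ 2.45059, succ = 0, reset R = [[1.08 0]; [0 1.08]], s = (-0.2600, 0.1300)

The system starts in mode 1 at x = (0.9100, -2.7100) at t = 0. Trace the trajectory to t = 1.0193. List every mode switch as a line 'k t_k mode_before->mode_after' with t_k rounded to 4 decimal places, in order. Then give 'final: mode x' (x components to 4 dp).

Mode 1: guard c·x = 2.4506 hit at Δt = 0.7071 (t = 0.7071), x⁻ = (0.5148, -3.1372) → reset → x⁺ = (0.2960, -3.2582), jump to mode 0
Mode 0: flow for 0.3122 to horizon, guard not reached → x = (1.4993, -3.2991)

1 0.7071 1->0
final: 0 1.4993 -3.2991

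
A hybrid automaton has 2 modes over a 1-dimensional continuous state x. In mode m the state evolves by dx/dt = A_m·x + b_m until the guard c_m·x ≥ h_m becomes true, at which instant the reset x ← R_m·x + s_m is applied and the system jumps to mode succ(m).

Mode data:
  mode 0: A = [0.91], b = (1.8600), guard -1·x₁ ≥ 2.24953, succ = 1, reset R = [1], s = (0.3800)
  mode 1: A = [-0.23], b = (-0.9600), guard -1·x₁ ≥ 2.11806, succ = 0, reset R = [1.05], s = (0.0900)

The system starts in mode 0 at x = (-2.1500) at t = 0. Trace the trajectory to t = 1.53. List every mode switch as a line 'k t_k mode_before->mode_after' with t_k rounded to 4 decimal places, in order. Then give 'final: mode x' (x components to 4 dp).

Mode 0: guard c·x = 2.2495 hit at Δt = 0.7274 (t = 0.7274), x⁻ = (-2.2495) → reset → x⁺ = (-1.8695), jump to mode 1
Mode 1: guard c·x = 2.1181 hit at Δt = 0.4962 (t = 1.2236), x⁻ = (-2.1181) → reset → x⁺ = (-2.1340), jump to mode 0
Mode 0: flow for 0.3064 to horizon, guard not reached → x = (-2.1629)

1 0.7274 0->1
2 1.2236 1->0
final: 0 -2.1629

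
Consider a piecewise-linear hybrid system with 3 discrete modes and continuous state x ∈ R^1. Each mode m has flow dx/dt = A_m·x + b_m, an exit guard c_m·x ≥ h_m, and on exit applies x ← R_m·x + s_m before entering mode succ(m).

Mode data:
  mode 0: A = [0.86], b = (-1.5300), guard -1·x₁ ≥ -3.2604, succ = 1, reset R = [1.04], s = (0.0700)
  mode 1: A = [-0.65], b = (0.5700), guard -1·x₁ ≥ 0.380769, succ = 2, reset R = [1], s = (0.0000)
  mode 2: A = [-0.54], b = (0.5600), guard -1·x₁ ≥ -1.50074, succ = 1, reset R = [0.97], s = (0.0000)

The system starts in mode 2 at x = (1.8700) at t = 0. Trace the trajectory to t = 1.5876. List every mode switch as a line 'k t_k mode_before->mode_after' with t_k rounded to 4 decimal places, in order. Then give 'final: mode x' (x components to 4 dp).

Mode 2: guard c·x = -1.5007 hit at Δt = 1.0847 (t = 1.0847), x⁻ = (1.5007) → reset → x⁺ = (1.4557), jump to mode 1
Mode 1: flow for 0.5029 to horizon, guard not reached → x = (1.2943)

1 1.0847 2->1
final: 1 1.2943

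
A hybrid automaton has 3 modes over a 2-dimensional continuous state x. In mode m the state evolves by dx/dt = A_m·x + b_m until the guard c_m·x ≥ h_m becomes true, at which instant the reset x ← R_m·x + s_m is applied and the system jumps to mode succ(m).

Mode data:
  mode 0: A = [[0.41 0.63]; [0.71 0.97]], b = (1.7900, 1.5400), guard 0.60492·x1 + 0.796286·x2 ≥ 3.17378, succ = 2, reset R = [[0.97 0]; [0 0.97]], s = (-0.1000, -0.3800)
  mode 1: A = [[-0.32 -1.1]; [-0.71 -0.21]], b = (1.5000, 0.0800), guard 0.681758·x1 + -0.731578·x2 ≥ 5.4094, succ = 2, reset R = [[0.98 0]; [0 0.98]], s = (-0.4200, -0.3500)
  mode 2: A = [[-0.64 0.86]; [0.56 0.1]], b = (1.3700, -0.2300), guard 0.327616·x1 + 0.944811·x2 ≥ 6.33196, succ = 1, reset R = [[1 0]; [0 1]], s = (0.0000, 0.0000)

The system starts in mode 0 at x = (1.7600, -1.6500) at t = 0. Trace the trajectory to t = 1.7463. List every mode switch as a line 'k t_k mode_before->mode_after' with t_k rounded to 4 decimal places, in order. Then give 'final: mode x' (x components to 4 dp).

1 0.9154 0->2
final: 2 3.9018 2.1871

Mode 0: guard c·x = 3.1738 hit at Δt = 0.9154 (t = 0.9154), x⁻ = (4.0289, 0.9251) → reset → x⁺ = (3.8080, 0.5173), jump to mode 2
Mode 2: flow for 0.8309 to horizon, guard not reached → x = (3.9018, 2.1871)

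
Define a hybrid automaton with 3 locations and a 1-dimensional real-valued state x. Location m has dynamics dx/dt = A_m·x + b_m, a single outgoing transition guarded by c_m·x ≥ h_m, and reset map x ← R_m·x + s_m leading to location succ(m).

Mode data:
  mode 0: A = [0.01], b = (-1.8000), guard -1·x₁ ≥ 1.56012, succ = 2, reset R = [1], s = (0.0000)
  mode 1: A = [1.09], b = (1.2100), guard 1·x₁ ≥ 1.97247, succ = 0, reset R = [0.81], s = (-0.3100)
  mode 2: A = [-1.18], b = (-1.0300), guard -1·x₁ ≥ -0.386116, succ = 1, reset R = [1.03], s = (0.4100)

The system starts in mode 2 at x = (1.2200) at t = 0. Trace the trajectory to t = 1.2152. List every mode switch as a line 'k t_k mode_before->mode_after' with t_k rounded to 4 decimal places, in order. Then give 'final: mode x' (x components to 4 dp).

1 0.4307 2->1
2 0.8661 1->0
final: 0 0.6627

Mode 2: guard c·x = -0.3861 hit at Δt = 0.4307 (t = 0.4307), x⁻ = (0.3861) → reset → x⁺ = (0.8077), jump to mode 1
Mode 1: guard c·x = 1.9725 hit at Δt = 0.4354 (t = 0.8661), x⁻ = (1.9725) → reset → x⁺ = (1.2877), jump to mode 0
Mode 0: flow for 0.3491 to horizon, guard not reached → x = (0.6627)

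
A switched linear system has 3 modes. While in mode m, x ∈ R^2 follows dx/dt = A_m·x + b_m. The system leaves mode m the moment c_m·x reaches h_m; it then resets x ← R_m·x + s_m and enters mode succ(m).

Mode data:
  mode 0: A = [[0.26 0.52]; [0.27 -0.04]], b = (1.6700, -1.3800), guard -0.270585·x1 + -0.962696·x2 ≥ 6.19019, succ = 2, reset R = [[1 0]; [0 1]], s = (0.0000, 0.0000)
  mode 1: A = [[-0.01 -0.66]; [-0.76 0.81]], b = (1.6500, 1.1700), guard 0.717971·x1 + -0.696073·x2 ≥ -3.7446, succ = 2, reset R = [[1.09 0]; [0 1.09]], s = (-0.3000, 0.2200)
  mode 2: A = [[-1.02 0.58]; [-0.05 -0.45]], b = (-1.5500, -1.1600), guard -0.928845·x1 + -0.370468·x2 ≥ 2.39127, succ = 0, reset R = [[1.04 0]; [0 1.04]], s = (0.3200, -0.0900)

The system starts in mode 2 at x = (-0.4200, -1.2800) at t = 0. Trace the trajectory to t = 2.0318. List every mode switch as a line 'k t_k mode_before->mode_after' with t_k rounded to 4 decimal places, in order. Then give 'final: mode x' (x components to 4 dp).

1 1.2444 2->0
final: 0 -1.7068 -3.2822

Mode 2: guard c·x = 2.3913 hit at Δt = 1.2444 (t = 1.2444), x⁻ = (-1.8673, -1.7731) → reset → x⁺ = (-1.6219, -1.9340), jump to mode 0
Mode 0: flow for 0.7874 to horizon, guard not reached → x = (-1.7068, -3.2822)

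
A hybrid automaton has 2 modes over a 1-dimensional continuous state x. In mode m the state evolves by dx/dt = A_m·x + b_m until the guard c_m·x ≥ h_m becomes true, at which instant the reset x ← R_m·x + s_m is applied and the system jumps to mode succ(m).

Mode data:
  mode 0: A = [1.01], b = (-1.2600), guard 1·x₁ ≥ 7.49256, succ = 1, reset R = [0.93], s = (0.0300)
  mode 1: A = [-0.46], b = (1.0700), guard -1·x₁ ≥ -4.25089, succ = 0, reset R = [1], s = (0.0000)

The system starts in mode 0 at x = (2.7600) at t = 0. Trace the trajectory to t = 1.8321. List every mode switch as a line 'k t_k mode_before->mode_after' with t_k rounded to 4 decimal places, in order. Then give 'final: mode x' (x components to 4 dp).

1 1.4040 0->1
final: 1 6.1630

Mode 0: guard c·x = 7.4926 hit at Δt = 1.4040 (t = 1.4040), x⁻ = (7.4926) → reset → x⁺ = (6.9981), jump to mode 1
Mode 1: flow for 0.4281 to horizon, guard not reached → x = (6.1630)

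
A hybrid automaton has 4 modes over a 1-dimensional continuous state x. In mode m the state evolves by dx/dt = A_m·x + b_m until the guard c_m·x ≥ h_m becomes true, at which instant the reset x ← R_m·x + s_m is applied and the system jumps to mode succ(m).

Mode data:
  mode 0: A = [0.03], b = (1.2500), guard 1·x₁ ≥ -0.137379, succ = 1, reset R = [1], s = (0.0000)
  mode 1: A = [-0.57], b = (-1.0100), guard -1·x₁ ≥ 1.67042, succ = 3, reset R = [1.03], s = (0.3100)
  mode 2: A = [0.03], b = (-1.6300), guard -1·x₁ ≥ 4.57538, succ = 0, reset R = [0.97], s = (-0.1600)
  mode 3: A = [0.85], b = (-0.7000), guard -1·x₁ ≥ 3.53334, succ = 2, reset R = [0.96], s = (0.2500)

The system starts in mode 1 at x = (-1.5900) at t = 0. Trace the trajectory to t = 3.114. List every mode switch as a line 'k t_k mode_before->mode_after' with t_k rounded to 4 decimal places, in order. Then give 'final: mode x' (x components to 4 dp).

1 1.0236 1->3
2 1.8094 3->2
3 2.6305 2->0
final: 0 -4.0566

Mode 1: guard c·x = 1.6704 hit at Δt = 1.0236 (t = 1.0236), x⁻ = (-1.6704) → reset → x⁺ = (-1.4105), jump to mode 3
Mode 3: guard c·x = 3.5333 hit at Δt = 0.7858 (t = 1.8094), x⁻ = (-3.5333) → reset → x⁺ = (-3.1420), jump to mode 2
Mode 2: guard c·x = 4.5754 hit at Δt = 0.8211 (t = 2.6305), x⁻ = (-4.5754) → reset → x⁺ = (-4.5981), jump to mode 0
Mode 0: flow for 0.4835 to horizon, guard not reached → x = (-4.0566)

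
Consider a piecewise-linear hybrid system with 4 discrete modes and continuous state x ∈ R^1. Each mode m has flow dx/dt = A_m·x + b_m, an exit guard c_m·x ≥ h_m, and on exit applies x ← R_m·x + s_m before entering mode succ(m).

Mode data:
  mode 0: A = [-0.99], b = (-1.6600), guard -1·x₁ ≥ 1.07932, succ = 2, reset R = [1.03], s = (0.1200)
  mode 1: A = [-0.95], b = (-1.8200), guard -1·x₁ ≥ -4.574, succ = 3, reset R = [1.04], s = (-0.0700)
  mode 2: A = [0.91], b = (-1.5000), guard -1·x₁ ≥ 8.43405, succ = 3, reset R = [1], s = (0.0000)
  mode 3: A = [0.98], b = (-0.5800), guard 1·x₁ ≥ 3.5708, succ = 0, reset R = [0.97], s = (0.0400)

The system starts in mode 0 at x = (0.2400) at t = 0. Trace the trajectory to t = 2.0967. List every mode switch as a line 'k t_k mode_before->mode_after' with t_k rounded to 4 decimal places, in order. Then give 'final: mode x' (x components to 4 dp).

Mode 0: guard c·x = 1.0793 hit at Δt = 1.1775 (t = 1.1775), x⁻ = (-1.0793) → reset → x⁺ = (-0.9917), jump to mode 2
Mode 2: flow for 0.9192 to horizon, guard not reached → x = (-4.4454)

1 1.1775 0->2
final: 2 -4.4454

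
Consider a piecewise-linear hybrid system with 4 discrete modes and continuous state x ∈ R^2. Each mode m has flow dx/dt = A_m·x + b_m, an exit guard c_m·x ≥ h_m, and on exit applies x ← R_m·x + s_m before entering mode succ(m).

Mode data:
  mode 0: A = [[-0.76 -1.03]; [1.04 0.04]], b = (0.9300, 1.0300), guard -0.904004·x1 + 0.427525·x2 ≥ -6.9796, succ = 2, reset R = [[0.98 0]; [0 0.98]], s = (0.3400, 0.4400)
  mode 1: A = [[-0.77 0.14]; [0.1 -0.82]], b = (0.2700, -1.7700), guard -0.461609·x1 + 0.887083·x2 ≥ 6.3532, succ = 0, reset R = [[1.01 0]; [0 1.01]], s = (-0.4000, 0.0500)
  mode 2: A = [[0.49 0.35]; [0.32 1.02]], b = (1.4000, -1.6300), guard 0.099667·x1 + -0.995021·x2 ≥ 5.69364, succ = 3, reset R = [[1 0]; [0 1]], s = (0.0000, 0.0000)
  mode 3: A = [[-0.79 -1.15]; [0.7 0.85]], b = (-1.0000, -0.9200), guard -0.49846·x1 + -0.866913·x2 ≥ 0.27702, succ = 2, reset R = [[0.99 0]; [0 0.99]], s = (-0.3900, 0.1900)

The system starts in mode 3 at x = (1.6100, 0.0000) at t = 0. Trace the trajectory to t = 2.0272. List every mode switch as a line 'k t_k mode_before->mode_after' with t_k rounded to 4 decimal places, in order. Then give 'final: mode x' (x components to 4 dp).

Mode 3: guard c·x = 0.2770 hit at Δt = 0.9406 (t = 0.9406), x⁻ = (0.2103, -0.4405) → reset → x⁺ = (-0.1818, -0.2461), jump to mode 2
Mode 2: flow for 1.0866 to horizon, guard not reached → x = (0.9083, -3.7838)

1 0.9406 3->2
final: 2 0.9083 -3.7838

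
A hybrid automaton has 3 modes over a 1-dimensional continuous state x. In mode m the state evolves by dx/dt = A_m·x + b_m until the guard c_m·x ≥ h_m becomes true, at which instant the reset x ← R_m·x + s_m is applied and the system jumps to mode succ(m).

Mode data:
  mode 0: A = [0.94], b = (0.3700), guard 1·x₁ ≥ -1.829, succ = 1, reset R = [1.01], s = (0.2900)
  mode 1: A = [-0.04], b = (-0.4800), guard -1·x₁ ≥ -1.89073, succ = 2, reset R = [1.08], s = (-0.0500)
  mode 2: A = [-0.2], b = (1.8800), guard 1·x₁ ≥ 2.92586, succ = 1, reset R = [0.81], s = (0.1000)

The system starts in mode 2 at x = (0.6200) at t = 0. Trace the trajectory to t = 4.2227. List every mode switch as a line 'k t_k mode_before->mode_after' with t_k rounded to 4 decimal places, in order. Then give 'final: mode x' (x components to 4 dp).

1 1.5233 2->1
2 2.5446 1->2
3 3.2183 2->1
final: 1 1.9001

Mode 2: guard c·x = 2.9259 hit at Δt = 1.5233 (t = 1.5233), x⁻ = (2.9259) → reset → x⁺ = (2.4699), jump to mode 1
Mode 1: guard c·x = -1.8907 hit at Δt = 1.0213 (t = 2.5446), x⁻ = (1.8907) → reset → x⁺ = (1.9920), jump to mode 2
Mode 2: guard c·x = 2.9259 hit at Δt = 0.6737 (t = 3.2183), x⁻ = (2.9259) → reset → x⁺ = (2.4699), jump to mode 1
Mode 1: flow for 1.0044 to horizon, guard not reached → x = (1.9001)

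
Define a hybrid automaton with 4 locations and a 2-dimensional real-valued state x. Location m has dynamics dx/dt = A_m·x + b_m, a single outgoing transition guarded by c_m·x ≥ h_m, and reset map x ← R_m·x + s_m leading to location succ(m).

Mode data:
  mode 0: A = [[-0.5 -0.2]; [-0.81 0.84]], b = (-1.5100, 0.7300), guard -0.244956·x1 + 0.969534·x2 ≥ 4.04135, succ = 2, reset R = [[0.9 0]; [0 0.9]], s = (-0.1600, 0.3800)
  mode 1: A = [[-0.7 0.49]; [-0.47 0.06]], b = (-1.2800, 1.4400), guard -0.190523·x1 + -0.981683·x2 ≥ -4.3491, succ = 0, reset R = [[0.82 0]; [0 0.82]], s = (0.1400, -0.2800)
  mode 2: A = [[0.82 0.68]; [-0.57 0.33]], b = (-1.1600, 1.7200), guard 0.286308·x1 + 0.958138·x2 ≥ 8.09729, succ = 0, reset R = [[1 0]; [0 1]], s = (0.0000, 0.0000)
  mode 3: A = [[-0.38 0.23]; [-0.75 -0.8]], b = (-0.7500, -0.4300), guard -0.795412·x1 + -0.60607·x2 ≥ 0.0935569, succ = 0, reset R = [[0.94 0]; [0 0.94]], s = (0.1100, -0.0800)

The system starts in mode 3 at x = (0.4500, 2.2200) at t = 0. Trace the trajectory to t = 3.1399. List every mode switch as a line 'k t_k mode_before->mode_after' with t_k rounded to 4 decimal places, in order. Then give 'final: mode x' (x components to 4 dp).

1 1.4889 3->0
2 2.7111 0->2
final: 2 -1.5561 5.5299

Mode 3: guard c·x = 0.0936 hit at Δt = 1.4889 (t = 1.4889), x⁻ = (-0.3563, 0.3133) → reset → x⁺ = (-0.2250, 0.2145), jump to mode 0
Mode 0: guard c·x = 4.0414 hit at Δt = 1.2222 (t = 2.7111), x⁻ = (-1.8168, 3.7093) → reset → x⁺ = (-1.7951, 3.7184), jump to mode 2
Mode 2: flow for 0.4288 to horizon, guard not reached → x = (-1.5561, 5.5299)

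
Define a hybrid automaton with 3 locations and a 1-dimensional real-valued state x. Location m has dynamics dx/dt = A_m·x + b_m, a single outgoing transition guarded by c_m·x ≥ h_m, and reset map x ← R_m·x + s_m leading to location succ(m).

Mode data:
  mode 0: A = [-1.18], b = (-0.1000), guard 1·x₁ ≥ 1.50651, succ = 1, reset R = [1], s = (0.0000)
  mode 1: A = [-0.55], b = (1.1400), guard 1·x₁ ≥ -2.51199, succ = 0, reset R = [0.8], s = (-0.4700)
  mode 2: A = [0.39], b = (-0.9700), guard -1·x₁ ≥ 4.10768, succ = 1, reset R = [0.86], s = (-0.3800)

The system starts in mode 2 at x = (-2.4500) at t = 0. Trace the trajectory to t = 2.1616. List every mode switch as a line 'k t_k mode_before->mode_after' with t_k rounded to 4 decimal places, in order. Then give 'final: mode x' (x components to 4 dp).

1 0.7423 2->1
2 1.2270 1->0
final: 0 -0.8797

Mode 2: guard c·x = 4.1077 hit at Δt = 0.7423 (t = 0.7423), x⁻ = (-4.1077) → reset → x⁺ = (-3.9126), jump to mode 1
Mode 1: guard c·x = -2.5120 hit at Δt = 0.4847 (t = 1.2270), x⁻ = (-2.5120) → reset → x⁺ = (-2.4796), jump to mode 0
Mode 0: flow for 0.9346 to horizon, guard not reached → x = (-0.8797)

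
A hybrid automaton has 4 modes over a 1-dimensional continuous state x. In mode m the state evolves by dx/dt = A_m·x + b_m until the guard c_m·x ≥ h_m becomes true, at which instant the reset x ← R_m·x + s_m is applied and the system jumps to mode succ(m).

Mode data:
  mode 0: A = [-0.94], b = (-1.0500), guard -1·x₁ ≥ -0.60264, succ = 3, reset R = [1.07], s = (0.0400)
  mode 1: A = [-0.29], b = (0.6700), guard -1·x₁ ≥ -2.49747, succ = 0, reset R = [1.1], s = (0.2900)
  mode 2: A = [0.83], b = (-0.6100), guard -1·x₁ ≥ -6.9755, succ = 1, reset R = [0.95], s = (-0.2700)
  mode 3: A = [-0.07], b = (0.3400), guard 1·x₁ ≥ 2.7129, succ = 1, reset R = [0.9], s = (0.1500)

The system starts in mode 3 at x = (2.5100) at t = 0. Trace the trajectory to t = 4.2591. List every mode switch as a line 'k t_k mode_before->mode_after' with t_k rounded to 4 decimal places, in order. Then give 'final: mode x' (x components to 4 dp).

Mode 3: guard c·x = 2.7129 hit at Δt = 1.2916 (t = 1.2916), x⁻ = (2.7129) → reset → x⁺ = (2.5916), jump to mode 1
Mode 1: guard c·x = -2.4975 hit at Δt = 1.4052 (t = 2.6968), x⁻ = (2.4975) → reset → x⁺ = (3.0372), jump to mode 0
Mode 0: guard c·x = -0.6026 hit at Δt = 0.9383 (t = 3.6351), x⁻ = (0.6026) → reset → x⁺ = (0.6848), jump to mode 3
Mode 3: flow for 0.6240 to horizon, guard not reached → x = (0.8631)

1 1.2916 3->1
2 2.6968 1->0
3 3.6351 0->3
final: 3 0.8631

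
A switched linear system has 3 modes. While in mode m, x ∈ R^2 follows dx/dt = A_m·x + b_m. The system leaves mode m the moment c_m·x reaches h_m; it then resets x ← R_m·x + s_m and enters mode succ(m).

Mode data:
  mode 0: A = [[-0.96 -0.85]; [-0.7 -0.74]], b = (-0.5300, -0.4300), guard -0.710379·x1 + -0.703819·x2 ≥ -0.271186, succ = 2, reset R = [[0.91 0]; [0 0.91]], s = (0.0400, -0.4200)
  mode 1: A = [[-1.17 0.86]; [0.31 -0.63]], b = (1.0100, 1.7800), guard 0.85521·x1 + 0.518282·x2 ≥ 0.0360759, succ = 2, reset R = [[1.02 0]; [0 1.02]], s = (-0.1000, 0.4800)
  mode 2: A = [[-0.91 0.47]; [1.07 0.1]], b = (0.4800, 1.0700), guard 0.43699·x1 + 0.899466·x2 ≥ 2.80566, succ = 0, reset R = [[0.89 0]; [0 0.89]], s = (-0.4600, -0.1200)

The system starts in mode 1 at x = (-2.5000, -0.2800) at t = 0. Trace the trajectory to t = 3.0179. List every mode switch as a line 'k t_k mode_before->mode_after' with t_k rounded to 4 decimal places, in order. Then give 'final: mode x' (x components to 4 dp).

Mode 1: guard c·x = 0.0361 hit at Δt = 0.7768 (t = 0.7768), x⁻ = (-0.3727, 0.6846) → reset → x⁺ = (-0.4802, 1.1783), jump to mode 2
Mode 2: guard c·x = 2.8057 hit at Δt = 1.0769 (t = 1.8537), x⁻ = (0.7798, 2.7404) → reset → x⁺ = (0.2340, 2.3189), jump to mode 0
Mode 0: guard c·x = -0.2712 hit at Δt = 0.7353 (t = 2.5890), x⁻ = (-0.9084, 1.3021) → reset → x⁺ = (-0.7866, 0.7649), jump to mode 2
Mode 2: flow for 0.4289 to horizon, guard not reached → x = (-0.2138, 1.0384)

1 0.7768 1->2
2 1.8537 2->0
3 2.5890 0->2
final: 2 -0.2138 1.0384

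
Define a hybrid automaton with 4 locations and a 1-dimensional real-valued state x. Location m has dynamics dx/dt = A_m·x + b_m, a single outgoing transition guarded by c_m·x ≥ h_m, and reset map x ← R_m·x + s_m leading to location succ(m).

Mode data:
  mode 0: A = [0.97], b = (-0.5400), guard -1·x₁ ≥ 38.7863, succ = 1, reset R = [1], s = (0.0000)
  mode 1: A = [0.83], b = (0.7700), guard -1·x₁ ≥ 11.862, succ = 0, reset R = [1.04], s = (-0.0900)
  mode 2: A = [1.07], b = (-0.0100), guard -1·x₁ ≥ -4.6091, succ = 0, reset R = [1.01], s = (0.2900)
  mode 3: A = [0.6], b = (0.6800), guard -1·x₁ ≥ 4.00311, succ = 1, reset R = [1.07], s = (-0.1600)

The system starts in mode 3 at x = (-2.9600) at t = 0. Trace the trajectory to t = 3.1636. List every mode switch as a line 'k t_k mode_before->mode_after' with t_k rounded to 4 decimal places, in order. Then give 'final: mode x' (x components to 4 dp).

1 0.7529 3->1
2 2.1200 1->0
final: 0 -35.1718

Mode 3: guard c·x = 4.0031 hit at Δt = 0.7529 (t = 0.7529), x⁻ = (-4.0031) → reset → x⁺ = (-4.4433), jump to mode 1
Mode 1: guard c·x = 11.8620 hit at Δt = 1.3671 (t = 2.1200), x⁻ = (-11.8620) → reset → x⁺ = (-12.4265), jump to mode 0
Mode 0: flow for 1.0436 to horizon, guard not reached → x = (-35.1718)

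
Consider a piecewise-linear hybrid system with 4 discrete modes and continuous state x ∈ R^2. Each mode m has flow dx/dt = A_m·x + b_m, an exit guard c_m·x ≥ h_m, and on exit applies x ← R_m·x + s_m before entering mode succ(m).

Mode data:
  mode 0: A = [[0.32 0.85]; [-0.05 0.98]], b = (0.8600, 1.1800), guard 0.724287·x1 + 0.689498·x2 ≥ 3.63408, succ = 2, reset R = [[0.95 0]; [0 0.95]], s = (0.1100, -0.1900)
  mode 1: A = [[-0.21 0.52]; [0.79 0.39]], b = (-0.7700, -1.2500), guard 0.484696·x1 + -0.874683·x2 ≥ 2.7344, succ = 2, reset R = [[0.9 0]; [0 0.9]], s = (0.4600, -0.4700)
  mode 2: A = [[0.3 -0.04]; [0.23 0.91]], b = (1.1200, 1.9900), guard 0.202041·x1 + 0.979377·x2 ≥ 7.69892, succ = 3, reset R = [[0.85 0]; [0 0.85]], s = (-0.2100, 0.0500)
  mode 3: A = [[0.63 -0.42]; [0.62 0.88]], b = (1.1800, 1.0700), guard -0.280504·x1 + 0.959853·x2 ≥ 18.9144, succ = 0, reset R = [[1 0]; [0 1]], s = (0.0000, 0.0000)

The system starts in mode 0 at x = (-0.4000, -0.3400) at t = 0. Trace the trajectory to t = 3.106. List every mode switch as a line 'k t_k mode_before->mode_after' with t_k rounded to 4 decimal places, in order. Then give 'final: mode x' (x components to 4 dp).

Mode 0: guard c·x = 3.6341 hit at Δt = 1.5727 (t = 1.5727), x⁻ = (2.3623, 2.7891) → reset → x⁺ = (2.3542, 2.4596), jump to mode 2
Mode 2: guard c·x = 7.6989 hit at Δt = 0.6852 (t = 2.2579), x⁻ = (3.6080, 7.1167) → reset → x⁺ = (2.8568, 6.0992), jump to mode 3
Mode 3: flow for 0.8481 to horizon, guard not reached → x = (1.4173, 16.2278)

1 1.5727 0->2
2 2.2579 2->3
final: 3 1.4173 16.2278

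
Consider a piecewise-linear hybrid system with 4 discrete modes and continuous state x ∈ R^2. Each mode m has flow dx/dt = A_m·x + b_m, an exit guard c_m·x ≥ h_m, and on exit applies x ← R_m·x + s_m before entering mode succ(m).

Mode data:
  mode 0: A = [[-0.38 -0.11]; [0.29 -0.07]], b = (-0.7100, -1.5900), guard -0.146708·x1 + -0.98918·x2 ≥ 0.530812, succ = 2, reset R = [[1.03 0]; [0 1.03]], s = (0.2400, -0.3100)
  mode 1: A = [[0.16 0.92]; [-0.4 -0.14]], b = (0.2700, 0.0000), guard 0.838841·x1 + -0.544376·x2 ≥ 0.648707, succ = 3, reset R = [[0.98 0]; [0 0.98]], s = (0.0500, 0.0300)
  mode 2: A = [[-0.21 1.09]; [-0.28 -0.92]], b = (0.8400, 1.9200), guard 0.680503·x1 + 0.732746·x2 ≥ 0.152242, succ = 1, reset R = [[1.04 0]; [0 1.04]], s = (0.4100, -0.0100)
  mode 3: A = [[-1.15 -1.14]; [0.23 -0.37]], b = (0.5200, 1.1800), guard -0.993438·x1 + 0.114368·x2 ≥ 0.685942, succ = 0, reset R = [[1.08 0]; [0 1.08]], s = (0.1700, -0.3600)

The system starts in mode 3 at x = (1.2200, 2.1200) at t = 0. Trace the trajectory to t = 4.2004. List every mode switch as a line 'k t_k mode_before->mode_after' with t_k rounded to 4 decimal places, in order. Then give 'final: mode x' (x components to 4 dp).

Mode 3: guard c·x = 0.6859 hit at Δt = 0.6687 (t = 0.6687), x⁻ = (-0.4150, 2.3928) → reset → x⁺ = (-0.2782, 2.2242), jump to mode 0
Mode 0: guard c·x = 0.5308 hit at Δt = 1.3993 (t = 2.0680), x⁻ = (-1.0306, -0.3838) → reset → x⁺ = (-0.8215, -0.7053), jump to mode 2
Mode 2: guard c·x = 0.1522 hit at Δt = 0.5605 (t = 2.6285), x⁻ = (-0.3071, 0.4929) → reset → x⁺ = (0.0907, 0.5027), jump to mode 1
Mode 1: guard c·x = 0.6487 hit at Δt = 1.1602 (t = 3.7887), x⁻ = (0.9052, 0.2032) → reset → x⁺ = (0.9371, 0.2291), jump to mode 3
Mode 3: flow for 0.4117 to horizon, guard not reached → x = (0.5675, 0.7134)

1 0.6687 3->0
2 2.0680 0->2
3 2.6285 2->1
4 3.7887 1->3
final: 3 0.5675 0.7134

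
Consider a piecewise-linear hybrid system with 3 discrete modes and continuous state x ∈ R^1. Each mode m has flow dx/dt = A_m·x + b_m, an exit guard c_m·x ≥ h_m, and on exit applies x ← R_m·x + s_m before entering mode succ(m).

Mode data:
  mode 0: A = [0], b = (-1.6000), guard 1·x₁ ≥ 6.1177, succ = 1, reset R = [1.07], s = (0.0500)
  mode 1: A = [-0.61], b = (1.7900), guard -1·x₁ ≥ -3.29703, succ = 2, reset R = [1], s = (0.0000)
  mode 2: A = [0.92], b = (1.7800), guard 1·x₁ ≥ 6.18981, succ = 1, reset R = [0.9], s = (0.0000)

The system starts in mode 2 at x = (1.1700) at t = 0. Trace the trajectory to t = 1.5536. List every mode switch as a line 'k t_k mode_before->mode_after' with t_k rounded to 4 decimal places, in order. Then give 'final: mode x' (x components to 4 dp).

1 1.0456 2->1
final: 1 4.8683

Mode 2: guard c·x = 6.1898 hit at Δt = 1.0456 (t = 1.0456), x⁻ = (6.1898) → reset → x⁺ = (5.5708), jump to mode 1
Mode 1: flow for 0.5080 to horizon, guard not reached → x = (4.8683)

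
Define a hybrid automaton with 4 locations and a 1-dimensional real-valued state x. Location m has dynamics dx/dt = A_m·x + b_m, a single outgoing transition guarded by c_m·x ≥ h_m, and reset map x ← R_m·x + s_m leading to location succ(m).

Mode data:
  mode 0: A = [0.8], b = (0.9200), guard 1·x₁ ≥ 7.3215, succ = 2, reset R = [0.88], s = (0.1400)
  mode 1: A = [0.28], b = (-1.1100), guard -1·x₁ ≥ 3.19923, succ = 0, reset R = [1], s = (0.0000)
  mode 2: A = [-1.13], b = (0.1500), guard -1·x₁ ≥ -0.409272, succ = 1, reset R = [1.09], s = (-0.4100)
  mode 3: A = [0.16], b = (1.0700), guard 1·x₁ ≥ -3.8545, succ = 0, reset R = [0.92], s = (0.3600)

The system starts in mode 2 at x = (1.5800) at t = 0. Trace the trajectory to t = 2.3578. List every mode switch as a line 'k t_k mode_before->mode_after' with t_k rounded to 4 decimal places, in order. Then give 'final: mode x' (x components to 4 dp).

1 1.4647 2->1
final: 1 -1.0799

Mode 2: guard c·x = -0.4093 hit at Δt = 1.4647 (t = 1.4647), x⁻ = (0.4093) → reset → x⁺ = (0.0361), jump to mode 1
Mode 1: flow for 0.8931 to horizon, guard not reached → x = (-1.0799)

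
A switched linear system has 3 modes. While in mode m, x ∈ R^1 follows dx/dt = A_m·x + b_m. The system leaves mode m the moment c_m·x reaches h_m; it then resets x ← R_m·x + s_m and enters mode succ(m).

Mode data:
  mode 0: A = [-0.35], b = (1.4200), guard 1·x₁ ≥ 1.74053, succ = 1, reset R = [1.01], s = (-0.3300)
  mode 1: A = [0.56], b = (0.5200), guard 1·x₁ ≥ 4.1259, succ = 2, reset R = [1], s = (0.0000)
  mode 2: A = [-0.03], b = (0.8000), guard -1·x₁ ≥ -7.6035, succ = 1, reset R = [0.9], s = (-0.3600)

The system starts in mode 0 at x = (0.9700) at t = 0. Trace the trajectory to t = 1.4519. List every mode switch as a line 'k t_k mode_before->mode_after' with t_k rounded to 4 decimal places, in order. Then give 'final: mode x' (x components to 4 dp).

Mode 0: guard c·x = 1.7405 hit at Δt = 0.8204 (t = 0.8204), x⁻ = (1.7405) → reset → x⁺ = (1.4279), jump to mode 1
Mode 1: flow for 0.6315 to horizon, guard not reached → x = (2.4277)

1 0.8204 0->1
final: 1 2.4277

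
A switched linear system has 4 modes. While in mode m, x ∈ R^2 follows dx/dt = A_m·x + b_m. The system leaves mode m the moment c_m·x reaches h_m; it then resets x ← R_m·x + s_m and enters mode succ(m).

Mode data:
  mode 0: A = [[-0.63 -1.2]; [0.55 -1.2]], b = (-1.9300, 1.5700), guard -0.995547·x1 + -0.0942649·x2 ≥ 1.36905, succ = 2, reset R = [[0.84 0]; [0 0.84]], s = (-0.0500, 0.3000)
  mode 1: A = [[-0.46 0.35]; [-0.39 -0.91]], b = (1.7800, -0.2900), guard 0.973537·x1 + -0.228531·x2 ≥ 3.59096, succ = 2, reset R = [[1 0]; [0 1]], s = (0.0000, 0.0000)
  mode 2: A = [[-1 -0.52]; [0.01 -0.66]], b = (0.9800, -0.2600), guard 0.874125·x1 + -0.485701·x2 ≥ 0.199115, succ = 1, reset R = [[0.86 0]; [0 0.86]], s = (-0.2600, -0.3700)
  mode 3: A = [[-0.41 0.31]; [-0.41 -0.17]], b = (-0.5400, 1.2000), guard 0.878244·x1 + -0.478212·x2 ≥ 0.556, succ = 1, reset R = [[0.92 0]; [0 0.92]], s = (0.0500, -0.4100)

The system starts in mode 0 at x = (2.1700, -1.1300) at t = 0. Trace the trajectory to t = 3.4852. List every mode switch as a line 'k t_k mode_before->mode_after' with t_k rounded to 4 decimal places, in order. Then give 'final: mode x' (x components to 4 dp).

1 1.4285 0->2
2 2.8792 2->1
final: 1 0.8820 -0.3761

Mode 0: guard c·x = 1.3691 hit at Δt = 1.4285 (t = 1.4285), x⁻ = (-1.4508, 0.7992) → reset → x⁺ = (-1.2687, 0.9713), jump to mode 2
Mode 2: guard c·x = 0.1991 hit at Δt = 1.4507 (t = 2.8792), x⁻ = (0.2989, 0.1280) → reset → x⁺ = (-0.0029, -0.2599), jump to mode 1
Mode 1: flow for 0.6060 to horizon, guard not reached → x = (0.8820, -0.3761)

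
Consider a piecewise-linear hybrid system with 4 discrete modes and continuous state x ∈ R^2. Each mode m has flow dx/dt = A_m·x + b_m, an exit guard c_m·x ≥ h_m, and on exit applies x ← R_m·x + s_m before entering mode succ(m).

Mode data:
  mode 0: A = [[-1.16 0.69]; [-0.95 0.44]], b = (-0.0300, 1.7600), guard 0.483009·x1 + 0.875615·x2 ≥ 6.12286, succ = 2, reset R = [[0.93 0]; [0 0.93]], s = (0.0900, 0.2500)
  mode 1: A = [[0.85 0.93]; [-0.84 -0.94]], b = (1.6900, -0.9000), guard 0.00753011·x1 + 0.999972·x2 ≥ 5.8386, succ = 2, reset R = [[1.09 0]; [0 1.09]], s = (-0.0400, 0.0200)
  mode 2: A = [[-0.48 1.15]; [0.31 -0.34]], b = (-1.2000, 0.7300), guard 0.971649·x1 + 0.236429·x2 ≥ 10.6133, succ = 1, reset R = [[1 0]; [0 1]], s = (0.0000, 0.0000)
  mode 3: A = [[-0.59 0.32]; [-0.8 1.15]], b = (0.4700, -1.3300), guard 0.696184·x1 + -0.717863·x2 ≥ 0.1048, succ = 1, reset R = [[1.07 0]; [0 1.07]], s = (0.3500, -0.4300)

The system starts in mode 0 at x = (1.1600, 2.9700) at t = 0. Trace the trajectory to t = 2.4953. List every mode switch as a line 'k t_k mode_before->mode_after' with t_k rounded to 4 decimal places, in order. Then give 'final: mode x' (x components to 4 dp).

1 1.3421 0->2
final: 2 5.9088 5.7175

Mode 0: guard c·x = 6.1229 hit at Δt = 1.3421 (t = 1.3421), x⁻ = (2.4095, 5.6635) → reset → x⁺ = (2.3308, 5.5171), jump to mode 2
Mode 2: flow for 1.1532 to horizon, guard not reached → x = (5.9088, 5.7175)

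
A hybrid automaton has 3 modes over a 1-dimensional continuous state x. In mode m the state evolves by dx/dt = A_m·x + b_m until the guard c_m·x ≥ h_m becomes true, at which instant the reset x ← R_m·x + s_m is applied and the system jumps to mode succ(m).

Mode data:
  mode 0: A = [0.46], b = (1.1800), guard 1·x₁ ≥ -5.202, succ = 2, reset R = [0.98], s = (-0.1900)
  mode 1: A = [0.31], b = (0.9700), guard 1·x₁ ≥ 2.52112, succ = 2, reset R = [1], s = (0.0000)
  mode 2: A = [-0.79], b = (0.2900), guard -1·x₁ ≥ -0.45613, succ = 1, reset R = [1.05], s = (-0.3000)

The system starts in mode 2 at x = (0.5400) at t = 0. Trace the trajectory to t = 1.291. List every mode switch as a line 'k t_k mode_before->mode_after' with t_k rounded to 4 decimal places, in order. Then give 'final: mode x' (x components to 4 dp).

Mode 2: guard c·x = -0.4561 hit at Δt = 0.8401 (t = 0.8401), x⁻ = (0.4561) → reset → x⁺ = (0.1789), jump to mode 1
Mode 1: flow for 0.4509 to horizon, guard not reached → x = (0.6752)

1 0.8401 2->1
final: 1 0.6752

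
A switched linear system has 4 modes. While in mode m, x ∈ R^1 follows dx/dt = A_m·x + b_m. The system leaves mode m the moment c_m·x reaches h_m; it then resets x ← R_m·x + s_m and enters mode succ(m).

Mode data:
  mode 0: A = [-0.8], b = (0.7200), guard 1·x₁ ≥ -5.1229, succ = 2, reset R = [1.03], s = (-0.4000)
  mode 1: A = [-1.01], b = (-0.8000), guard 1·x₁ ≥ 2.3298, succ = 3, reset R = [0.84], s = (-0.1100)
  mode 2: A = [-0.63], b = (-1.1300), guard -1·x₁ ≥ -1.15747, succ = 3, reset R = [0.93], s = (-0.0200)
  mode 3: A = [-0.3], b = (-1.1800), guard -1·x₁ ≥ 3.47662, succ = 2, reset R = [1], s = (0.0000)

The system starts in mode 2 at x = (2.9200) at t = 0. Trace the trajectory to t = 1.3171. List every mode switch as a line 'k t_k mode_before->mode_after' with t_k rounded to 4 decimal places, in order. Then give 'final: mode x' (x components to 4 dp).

Mode 2: guard c·x = -1.1575 hit at Δt = 0.7433 (t = 0.7433), x⁻ = (1.1575) → reset → x⁺ = (1.0564), jump to mode 3
Mode 3: flow for 0.5738 to horizon, guard not reached → x = (0.2674)

1 0.7433 2->3
final: 3 0.2674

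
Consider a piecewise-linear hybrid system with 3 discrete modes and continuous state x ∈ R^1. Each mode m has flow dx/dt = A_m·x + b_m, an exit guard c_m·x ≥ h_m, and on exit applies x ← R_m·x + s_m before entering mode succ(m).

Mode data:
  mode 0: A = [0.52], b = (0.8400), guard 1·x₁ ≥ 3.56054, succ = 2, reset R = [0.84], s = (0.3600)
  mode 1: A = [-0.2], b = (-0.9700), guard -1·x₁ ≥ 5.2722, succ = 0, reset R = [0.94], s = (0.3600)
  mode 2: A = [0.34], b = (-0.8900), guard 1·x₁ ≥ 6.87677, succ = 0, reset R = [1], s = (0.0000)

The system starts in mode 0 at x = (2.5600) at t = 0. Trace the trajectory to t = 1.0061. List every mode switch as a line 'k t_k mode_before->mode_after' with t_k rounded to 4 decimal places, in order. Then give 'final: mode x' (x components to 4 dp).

1 0.4131 0->2
final: 2 3.5146

Mode 0: guard c·x = 3.5605 hit at Δt = 0.4131 (t = 0.4131), x⁻ = (3.5605) → reset → x⁺ = (3.3509), jump to mode 2
Mode 2: flow for 0.5930 to horizon, guard not reached → x = (3.5146)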